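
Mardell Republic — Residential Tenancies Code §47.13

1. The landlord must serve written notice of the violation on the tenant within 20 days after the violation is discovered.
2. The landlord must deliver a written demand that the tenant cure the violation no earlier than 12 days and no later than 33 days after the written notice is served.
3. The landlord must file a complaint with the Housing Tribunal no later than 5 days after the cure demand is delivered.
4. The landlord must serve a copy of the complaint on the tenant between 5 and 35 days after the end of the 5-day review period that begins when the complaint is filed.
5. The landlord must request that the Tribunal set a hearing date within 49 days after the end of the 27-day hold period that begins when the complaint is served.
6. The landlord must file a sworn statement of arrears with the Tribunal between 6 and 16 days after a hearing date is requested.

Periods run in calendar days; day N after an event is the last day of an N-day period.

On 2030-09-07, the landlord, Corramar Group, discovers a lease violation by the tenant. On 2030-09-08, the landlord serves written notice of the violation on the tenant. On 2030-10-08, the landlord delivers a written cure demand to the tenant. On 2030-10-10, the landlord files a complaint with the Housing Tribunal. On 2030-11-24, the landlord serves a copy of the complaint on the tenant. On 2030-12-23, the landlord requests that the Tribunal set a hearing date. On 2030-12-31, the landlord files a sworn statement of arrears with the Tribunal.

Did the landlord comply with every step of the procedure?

(1) due by 2030-09-07 + 20 days = 2030-09-27; done 2030-09-08 — timely.
(2) the permitted window runs from 2030-09-08 + 12 = 2030-09-20 to 2030-09-08 + 33 = 2030-10-11; done 2030-10-08, which is between those dates.
(3) due by 2030-10-08 + 5 days = 2030-10-13; 2030-10-10 is within that limit.
(4) the permitted window runs from 2030-10-15 + 5 = 2030-10-20 to 2030-10-15 + 35 = 2030-11-19; 2030-11-24 is 5 days past the end of the window.
The procedure was therefore not followed at step 4.

No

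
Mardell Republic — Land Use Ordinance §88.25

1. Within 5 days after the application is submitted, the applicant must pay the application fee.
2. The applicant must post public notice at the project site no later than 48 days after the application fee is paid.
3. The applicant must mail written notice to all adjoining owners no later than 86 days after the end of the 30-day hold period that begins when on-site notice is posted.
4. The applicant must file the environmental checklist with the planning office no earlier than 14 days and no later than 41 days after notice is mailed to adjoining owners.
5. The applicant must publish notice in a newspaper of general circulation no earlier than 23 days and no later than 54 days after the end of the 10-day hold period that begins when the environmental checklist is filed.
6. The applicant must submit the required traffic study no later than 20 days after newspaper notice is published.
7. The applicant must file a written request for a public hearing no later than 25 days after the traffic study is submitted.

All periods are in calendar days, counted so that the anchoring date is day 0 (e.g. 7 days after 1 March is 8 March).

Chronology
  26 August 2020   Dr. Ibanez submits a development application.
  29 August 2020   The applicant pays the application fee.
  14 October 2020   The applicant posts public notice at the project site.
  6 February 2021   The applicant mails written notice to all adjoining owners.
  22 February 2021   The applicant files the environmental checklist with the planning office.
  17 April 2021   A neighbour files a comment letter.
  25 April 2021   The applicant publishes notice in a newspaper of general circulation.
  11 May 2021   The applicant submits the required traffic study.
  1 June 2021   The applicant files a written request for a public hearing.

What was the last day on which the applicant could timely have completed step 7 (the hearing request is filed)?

Step 7 runs from 11 May 2021, when the traffic study is submitted. 25 days after 11 May 2021 is 5 June 2021.

5 June 2021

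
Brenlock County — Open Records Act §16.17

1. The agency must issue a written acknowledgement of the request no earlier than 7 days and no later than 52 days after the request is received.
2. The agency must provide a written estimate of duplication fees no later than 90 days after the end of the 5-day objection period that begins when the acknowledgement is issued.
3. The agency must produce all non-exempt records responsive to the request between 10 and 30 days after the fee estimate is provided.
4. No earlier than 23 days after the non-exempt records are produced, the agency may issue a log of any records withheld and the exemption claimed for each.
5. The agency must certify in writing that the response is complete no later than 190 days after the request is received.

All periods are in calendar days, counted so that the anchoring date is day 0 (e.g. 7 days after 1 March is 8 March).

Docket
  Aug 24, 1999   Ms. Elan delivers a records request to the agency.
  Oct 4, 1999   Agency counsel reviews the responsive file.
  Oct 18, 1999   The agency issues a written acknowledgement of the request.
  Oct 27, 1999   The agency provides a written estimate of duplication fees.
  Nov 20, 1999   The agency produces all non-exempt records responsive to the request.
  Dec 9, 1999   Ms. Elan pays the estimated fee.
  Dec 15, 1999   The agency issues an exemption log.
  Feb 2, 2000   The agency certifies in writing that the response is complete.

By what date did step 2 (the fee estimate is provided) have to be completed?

Jan 21, 2000

The acknowledgement is issued on Oct 18, 1999; the 5-day objection period therefore ends Oct 23, 1999, and step 2 runs from that date. 90 days after Oct 23, 1999 is Jan 21, 2000.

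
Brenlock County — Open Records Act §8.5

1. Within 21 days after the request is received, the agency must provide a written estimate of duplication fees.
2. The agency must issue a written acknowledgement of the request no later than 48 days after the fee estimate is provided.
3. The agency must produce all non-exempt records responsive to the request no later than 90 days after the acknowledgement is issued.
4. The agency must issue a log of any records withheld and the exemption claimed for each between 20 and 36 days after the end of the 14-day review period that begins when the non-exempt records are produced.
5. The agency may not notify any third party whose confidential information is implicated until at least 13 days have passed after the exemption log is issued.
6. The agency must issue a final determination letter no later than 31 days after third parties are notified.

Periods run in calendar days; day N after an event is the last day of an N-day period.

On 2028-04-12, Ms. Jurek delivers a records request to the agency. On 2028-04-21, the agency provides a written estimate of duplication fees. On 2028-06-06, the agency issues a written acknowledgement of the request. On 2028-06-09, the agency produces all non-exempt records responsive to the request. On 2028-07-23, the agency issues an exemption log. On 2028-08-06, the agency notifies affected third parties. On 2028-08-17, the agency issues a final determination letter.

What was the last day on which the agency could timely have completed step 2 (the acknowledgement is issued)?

2028-06-08

Step 2 runs from 2028-04-21, when the fee estimate is provided. 48 days after 2028-04-21 is 2028-06-08.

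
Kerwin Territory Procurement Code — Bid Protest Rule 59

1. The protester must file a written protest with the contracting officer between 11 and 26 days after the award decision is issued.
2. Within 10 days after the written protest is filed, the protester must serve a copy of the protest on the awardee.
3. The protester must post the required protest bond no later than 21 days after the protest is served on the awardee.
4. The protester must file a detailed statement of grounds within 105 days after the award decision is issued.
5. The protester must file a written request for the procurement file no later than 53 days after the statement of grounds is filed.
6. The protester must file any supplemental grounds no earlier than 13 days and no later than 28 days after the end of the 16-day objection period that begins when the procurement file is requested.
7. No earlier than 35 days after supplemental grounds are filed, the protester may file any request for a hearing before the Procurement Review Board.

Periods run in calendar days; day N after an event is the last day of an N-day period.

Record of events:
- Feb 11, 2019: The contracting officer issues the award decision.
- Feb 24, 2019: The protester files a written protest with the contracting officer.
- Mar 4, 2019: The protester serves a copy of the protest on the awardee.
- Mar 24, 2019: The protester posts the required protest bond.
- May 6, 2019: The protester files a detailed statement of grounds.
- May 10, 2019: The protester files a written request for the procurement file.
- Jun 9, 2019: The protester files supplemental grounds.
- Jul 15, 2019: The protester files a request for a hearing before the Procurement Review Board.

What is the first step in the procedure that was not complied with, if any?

Step 1 — 11 and 26 days from Feb 11, 2019 (when the award decision is issued) are Feb 22, 2019 and Mar 9, 2019 respectively; Feb 24, 2019 falls inside that range.
Step 2 — counting 10 days from Feb 24, 2019 (when the written protest is filed) gives a deadline of Mar 6, 2019; done Mar 4, 2019 — timely.
Step 3 — counting 21 days from Mar 4, 2019 (when the protest is served on the awardee) gives a deadline of Mar 25, 2019; done Mar 24, 2019 — timely.
Step 4 — counting 105 days from Feb 11, 2019 (when the award decision is issued) gives a deadline of May 27, 2019; completed May 6, 2019, before the deadline.
Step 5 — counting 53 days from May 6, 2019 (when the statement of grounds is filed) gives a deadline of Jun 28, 2019; completed May 10, 2019, before the deadline.
Step 6 — 13 and 28 days from May 26, 2019 (end of the 16-day objection period, which began when the procurement file is requested on May 10, 2019) are Jun 8, 2019 and Jun 23, 2019 respectively; done Jun 9, 2019 — within the window.
Step 7 — must wait 35 days from Jun 9, 2019 (when supplemental grounds are filed), so not before Jul 14, 2019; Jul 15, 2019 is on or after that date.

None — every step was satisfied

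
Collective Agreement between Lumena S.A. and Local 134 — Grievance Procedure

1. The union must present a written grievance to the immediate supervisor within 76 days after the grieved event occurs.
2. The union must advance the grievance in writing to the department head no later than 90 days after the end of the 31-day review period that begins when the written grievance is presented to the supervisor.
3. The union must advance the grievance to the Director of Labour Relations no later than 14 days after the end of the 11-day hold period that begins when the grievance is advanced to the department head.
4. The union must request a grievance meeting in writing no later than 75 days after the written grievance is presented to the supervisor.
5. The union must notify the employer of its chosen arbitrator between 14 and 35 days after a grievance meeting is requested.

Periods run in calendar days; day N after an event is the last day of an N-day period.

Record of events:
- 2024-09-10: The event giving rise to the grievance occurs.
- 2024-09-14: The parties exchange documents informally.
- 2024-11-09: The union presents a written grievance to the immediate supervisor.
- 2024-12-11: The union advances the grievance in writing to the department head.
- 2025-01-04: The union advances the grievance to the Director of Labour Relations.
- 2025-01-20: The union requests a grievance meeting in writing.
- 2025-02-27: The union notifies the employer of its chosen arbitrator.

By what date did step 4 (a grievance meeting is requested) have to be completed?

2025-01-23

Step 4 runs from 2024-11-09, when the written grievance is presented to the supervisor. 75 days after 2024-11-09 is 2025-01-23.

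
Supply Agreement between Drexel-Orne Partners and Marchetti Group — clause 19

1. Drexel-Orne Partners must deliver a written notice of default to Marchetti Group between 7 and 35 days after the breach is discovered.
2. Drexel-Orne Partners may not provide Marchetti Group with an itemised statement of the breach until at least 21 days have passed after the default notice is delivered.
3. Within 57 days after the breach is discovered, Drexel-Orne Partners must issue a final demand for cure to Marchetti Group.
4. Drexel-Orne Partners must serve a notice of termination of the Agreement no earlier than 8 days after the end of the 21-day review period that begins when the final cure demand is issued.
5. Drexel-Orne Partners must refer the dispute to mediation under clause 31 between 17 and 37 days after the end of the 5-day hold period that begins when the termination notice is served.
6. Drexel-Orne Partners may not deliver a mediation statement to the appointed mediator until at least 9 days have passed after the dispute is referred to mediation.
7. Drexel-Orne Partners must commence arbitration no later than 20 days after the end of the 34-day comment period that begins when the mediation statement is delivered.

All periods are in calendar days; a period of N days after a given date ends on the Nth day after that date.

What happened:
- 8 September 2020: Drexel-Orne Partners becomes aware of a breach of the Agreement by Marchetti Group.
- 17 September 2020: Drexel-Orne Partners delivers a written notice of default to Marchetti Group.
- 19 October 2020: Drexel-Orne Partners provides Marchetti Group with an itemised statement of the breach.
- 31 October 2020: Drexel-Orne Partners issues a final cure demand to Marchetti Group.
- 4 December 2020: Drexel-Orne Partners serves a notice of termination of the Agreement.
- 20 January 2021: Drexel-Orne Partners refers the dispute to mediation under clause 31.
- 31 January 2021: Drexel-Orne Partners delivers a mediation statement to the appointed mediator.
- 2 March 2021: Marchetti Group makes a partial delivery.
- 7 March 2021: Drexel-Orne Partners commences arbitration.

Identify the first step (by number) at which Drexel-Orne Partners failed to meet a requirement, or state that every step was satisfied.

Step 5

Step 1 — 7 and 35 days from 8 September 2020 (when the breach is discovered) are 15 September 2020 and 13 October 2020 respectively; done 17 September 2020 — within the window.
Step 2 — must wait 21 days from 17 September 2020 (when the default notice is delivered), so not before 8 October 2020; done 19 October 2020, after the minimum wait.
Step 3 — counting 57 days from 8 September 2020 (when the breach is discovered) gives a deadline of 4 November 2020; 31 October 2020 is within that limit.
Step 4 — must wait 8 days from 21 November 2020 (end of the 21-day review period, which began when the final cure demand is issued on 31 October 2020), so not before 29 November 2020; done 4 December 2020, after the minimum wait.
Step 5 — 17 and 37 days from 9 December 2020 (end of the 5-day hold period, which began when the termination notice is served on 4 December 2020) are 26 December 2020 and 15 January 2021 respectively; done 20 January 2021 — 5 days after the window closed.
The procedure was therefore not followed at step 5.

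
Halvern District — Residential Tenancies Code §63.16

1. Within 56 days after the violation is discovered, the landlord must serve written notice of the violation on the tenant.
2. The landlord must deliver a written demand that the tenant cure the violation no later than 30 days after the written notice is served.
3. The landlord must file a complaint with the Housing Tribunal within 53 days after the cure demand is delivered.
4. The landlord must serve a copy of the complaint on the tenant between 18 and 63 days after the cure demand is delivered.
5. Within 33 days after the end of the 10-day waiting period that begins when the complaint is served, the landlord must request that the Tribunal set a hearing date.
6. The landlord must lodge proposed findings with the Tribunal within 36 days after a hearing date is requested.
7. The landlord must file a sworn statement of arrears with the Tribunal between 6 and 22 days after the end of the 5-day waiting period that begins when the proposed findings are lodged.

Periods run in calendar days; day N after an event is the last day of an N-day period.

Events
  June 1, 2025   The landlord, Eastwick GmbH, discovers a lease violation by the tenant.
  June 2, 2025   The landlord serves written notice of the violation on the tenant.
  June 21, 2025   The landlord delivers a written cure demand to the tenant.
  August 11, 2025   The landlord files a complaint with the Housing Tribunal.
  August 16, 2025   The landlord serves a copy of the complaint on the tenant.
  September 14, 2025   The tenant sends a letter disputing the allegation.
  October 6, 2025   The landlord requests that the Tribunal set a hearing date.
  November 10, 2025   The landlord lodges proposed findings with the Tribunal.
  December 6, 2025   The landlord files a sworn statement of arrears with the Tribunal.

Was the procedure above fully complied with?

No

Step 1 — counting 56 days from June 1, 2025 (when the violation is discovered) gives a deadline of July 27, 2025; June 2, 2025 is within that limit.
Step 2 — counting 30 days from June 2, 2025 (when the written notice is served) gives a deadline of July 2, 2025; completed June 21, 2025, before the deadline.
Step 3 — counting 53 days from June 21, 2025 (when the cure demand is delivered) gives a deadline of August 13, 2025; done August 11, 2025 — timely.
Step 4 — 18 and 63 days from June 21, 2025 (when the cure demand is delivered) are July 9, 2025 and August 23, 2025 respectively; done August 16, 2025 — within the window.
Step 5 — counting 33 days from August 26, 2025 (end of the 10-day waiting period, which began when the complaint is served on August 16, 2025) gives a deadline of September 28, 2025; October 6, 2025 misses that deadline by 8 days.
No need to go further; step 5 was not satisfied.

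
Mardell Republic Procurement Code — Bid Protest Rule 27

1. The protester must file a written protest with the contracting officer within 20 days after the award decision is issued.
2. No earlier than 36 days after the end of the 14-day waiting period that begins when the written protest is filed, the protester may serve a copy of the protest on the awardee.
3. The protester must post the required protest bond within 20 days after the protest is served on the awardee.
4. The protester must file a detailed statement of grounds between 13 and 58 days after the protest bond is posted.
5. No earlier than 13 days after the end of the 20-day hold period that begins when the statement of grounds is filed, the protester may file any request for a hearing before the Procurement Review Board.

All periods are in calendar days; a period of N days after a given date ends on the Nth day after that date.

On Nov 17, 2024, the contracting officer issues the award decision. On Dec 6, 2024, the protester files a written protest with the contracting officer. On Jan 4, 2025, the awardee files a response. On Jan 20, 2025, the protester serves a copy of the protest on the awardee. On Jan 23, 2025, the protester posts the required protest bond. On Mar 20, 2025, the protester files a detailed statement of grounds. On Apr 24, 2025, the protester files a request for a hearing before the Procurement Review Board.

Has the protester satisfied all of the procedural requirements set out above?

Step 1 — counting 20 days from Nov 17, 2024 (when the award decision is issued) gives a deadline of Dec 7, 2024; completed Dec 6, 2024, before the deadline.
Step 2 — must wait 36 days from Dec 20, 2024 (end of the 14-day waiting period, which began when the written protest is filed on Dec 6, 2024), so not before Jan 25, 2025; Jan 20, 2025 is 5 days before the earliest permitted date.

No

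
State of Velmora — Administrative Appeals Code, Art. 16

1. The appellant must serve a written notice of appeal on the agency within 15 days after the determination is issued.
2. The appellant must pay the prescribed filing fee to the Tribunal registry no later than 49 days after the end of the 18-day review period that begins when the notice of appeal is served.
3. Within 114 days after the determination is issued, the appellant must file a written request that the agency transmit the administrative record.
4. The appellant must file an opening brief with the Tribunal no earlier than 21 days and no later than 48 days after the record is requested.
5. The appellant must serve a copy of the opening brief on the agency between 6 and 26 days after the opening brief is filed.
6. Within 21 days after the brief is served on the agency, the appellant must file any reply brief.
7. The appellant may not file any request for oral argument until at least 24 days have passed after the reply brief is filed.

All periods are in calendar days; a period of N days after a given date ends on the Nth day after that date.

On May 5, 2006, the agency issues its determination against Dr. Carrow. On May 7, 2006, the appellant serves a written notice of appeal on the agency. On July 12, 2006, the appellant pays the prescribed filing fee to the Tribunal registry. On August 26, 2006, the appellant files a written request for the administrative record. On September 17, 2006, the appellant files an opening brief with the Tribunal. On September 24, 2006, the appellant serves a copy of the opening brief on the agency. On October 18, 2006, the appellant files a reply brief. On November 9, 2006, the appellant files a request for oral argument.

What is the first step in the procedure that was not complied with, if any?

Step 6

Step 1: 15 days after May 5, 2006 (when the determination is issued) is May 20, 2006; done May 7, 2006 — timely.
Step 2: 49 days after May 25, 2006 (end of the 18-day review period, which began when the notice of appeal is served on May 7, 2006) is July 13, 2006; done July 12, 2006 — timely.
Step 3: 114 days after May 5, 2006 (when the determination is issued) is August 27, 2006; done August 26, 2006 — timely.
Step 4: the window is 21–48 days after August 26, 2006 (when the record is requested), so September 16, 2006 through October 13, 2006; September 17, 2006 falls inside that range.
Step 5: the window is 6–26 days after September 17, 2006 (when the opening brief is filed), so September 23, 2006 through October 13, 2006; done September 24, 2006 — within the window.
Step 6: 21 days after September 24, 2006 (when the brief is served on the agency) is October 15, 2006; not done until October 18, 2006, 3 days after the deadline.
No need to go further; step 6 was not satisfied.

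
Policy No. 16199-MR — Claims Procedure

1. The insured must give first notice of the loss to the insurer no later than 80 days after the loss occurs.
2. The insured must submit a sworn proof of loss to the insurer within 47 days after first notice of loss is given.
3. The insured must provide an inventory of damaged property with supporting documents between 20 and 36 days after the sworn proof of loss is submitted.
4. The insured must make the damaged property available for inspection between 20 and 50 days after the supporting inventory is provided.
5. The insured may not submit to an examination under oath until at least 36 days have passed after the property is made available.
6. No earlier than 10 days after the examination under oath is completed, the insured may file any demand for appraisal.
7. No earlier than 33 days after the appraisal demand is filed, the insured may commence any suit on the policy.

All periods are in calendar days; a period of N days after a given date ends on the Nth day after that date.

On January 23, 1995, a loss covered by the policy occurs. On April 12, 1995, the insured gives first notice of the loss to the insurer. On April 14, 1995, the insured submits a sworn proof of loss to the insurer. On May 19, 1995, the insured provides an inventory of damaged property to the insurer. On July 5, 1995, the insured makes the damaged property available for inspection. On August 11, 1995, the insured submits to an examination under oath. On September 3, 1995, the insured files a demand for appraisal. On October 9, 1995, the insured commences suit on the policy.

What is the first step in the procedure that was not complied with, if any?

None — every step was satisfied

Step 1: 80 days after January 23, 1995 (when the loss occurs) is April 13, 1995; done April 12, 1995 — timely.
Step 2: 47 days after April 12, 1995 (when first notice of loss is given) is May 29, 1995; done April 14, 1995 — timely.
Step 3: the window is 20–36 days after April 14, 1995 (when the sworn proof of loss is submitted), so May 4, 1995 through May 20, 1995; done May 19, 1995 — within the window.
Step 4: the window is 20–50 days after May 19, 1995 (when the supporting inventory is provided), so June 8, 1995 through July 8, 1995; done July 5, 1995, which is between those dates.
Step 5: the earliest permitted date is 36 days after July 5, 1995 (when the property is made available), i.e. August 10, 1995; August 11, 1995 is on or after that date.
Step 6: the earliest permitted date is 10 days after August 11, 1995 (when the examination under oath is completed), i.e. August 21, 1995; done September 3, 1995, after the minimum wait.
Step 7: the earliest permitted date is 33 days after September 3, 1995 (when the appraisal demand is filed), i.e. October 6, 1995; done October 9, 1995 — permitted.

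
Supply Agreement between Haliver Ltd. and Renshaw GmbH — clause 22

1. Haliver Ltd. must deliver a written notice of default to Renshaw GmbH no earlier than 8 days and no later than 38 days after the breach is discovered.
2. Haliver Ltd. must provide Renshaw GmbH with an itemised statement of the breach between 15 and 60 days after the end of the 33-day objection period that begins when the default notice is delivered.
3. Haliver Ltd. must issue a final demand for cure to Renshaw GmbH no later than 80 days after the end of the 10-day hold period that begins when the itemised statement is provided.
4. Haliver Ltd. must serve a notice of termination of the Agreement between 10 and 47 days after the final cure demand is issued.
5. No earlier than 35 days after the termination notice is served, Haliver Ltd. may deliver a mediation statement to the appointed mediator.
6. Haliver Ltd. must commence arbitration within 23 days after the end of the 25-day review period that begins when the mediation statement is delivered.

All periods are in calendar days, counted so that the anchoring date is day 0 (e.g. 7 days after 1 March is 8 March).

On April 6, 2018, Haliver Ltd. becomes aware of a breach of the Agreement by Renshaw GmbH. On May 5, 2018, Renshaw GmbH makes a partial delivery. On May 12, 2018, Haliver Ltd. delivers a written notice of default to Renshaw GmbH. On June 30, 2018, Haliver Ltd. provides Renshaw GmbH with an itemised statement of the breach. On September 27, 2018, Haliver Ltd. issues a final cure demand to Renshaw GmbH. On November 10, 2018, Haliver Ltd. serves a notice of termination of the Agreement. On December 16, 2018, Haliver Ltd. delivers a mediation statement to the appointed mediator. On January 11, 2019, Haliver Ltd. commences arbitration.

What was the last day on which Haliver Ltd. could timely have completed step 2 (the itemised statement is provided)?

The default notice is delivered on May 12, 2018; the 33-day objection period therefore ends June 14, 2018, and step 2 runs from that date. The window is 15–60 days after June 14, 2018; it closes on August 13, 2018.

August 13, 2018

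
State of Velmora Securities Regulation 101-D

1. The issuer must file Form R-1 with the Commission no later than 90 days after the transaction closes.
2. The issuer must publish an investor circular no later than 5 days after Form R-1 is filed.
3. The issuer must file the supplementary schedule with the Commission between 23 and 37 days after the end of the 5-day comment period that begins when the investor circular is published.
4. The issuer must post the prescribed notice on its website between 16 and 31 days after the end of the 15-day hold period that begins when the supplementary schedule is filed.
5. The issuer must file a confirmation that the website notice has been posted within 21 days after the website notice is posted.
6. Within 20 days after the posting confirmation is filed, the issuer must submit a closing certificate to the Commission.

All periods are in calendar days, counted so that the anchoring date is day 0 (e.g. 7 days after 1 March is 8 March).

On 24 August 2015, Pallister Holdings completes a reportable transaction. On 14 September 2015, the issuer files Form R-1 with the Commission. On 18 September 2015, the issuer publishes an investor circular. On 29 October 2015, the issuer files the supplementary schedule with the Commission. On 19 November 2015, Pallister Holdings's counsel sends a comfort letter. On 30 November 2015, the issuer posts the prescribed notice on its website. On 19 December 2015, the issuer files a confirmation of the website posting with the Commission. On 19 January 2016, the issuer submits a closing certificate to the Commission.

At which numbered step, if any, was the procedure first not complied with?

Step 6

(1) due by 24 August 2015 + 90 days = 22 November 2015; 14 September 2015 is within that limit.
(2) due by 14 September 2015 + 5 days = 19 September 2015; 18 September 2015 is within that limit.
(3) the permitted window runs from 23 September 2015 + 23 = 16 October 2015 to 23 September 2015 + 37 = 30 October 2015; 29 October 2015 falls inside that range.
(4) the permitted window runs from 13 November 2015 + 16 = 29 November 2015 to 13 November 2015 + 31 = 14 December 2015; done 30 November 2015, which is between those dates.
(5) due by 30 November 2015 + 21 days = 21 December 2015; completed 19 December 2015, before the deadline.
(6) due by 19 December 2015 + 20 days = 8 January 2016; not done until 19 January 2016, 11 days after the deadline.
The procedure was therefore not followed at step 6.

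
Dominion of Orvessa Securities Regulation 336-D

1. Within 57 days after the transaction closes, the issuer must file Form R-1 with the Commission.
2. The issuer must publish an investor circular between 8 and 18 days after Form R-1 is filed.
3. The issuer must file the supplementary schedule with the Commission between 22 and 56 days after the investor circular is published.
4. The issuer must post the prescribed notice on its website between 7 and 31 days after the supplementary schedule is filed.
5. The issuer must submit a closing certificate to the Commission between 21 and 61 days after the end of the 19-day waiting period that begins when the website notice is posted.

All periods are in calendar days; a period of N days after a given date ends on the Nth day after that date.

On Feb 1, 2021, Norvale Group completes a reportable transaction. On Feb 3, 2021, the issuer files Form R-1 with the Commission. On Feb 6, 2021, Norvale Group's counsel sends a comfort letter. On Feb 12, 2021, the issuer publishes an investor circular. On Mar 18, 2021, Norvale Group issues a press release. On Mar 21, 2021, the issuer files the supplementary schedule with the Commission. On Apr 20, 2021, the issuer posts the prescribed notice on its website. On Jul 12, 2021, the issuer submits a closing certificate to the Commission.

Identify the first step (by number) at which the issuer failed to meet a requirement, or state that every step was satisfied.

Step 5

(1) due by Feb 1, 2021 + 57 days = Mar 30, 2021; Feb 3, 2021 is within that limit.
(2) the permitted window runs from Feb 3, 2021 + 8 = Feb 11, 2021 to Feb 3, 2021 + 18 = Feb 21, 2021; done Feb 12, 2021 — within the window.
(3) the permitted window runs from Feb 12, 2021 + 22 = Mar 6, 2021 to Feb 12, 2021 + 56 = Apr 9, 2021; done Mar 21, 2021, which is between those dates.
(4) the permitted window runs from Mar 21, 2021 + 7 = Mar 28, 2021 to Mar 21, 2021 + 31 = Apr 21, 2021; Apr 20, 2021 falls inside that range.
(5) the permitted window runs from May 9, 2021 + 21 = May 30, 2021 to May 9, 2021 + 61 = Jul 9, 2021; done Jul 12, 2021 — 3 days after the window closed.
Later steps need not be reached.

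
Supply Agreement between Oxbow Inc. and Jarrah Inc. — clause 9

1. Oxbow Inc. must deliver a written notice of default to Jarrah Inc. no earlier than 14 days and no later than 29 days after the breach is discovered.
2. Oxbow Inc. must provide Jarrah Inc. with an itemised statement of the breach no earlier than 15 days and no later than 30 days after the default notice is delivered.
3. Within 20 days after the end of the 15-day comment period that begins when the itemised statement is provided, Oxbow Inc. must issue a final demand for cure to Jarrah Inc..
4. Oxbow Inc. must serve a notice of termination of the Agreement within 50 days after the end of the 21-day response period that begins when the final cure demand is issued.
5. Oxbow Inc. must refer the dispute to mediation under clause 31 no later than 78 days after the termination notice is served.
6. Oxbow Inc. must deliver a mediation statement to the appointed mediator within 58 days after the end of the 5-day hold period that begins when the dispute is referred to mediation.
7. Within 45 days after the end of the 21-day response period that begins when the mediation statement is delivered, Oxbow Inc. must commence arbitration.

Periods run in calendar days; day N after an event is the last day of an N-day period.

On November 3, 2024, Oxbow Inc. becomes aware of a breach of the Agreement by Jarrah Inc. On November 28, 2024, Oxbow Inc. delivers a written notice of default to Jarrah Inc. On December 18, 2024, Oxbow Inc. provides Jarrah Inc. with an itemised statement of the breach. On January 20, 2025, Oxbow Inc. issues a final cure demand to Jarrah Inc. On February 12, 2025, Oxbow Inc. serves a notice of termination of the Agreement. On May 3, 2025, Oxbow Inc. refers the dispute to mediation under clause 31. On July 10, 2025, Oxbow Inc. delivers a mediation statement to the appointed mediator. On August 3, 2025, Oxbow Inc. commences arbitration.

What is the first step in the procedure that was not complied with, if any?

Step 5

Step 1 — 14 and 29 days from November 3, 2024 (when the breach is discovered) are November 17, 2024 and December 2, 2024 respectively; done November 28, 2024 — within the window.
Step 2 — 15 and 30 days from November 28, 2024 (when the default notice is delivered) are December 13, 2024 and December 28, 2024 respectively; December 18, 2024 falls inside that range.
Step 3 — counting 20 days from January 2, 2025 (end of the 15-day comment period, which began when the itemised statement is provided on December 18, 2024) gives a deadline of January 22, 2025; done January 20, 2025 — timely.
Step 4 — counting 50 days from February 10, 2025 (end of the 21-day response period, which began when the final cure demand is issued on January 20, 2025) gives a deadline of April 1, 2025; done February 12, 2025 — timely.
Step 5 — counting 78 days from February 12, 2025 (when the termination notice is served) gives a deadline of May 1, 2025; done May 3, 2025 — 2 days late.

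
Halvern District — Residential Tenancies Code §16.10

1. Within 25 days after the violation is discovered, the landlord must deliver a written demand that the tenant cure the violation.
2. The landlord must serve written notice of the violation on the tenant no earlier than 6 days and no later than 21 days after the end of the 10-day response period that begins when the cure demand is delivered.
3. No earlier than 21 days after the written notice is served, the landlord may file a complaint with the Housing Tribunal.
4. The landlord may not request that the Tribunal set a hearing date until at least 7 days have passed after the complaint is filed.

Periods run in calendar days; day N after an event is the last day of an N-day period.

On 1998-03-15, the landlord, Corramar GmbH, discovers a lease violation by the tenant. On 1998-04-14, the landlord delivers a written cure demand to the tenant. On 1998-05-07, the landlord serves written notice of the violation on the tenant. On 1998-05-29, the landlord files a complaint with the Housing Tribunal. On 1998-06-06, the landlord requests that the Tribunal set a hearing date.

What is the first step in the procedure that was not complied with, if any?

Step 1: 25 days after 1998-03-15 (when the violation is discovered) is 1998-04-09; 1998-04-14 misses that deadline by 5 days.
Later steps need not be reached.

Step 1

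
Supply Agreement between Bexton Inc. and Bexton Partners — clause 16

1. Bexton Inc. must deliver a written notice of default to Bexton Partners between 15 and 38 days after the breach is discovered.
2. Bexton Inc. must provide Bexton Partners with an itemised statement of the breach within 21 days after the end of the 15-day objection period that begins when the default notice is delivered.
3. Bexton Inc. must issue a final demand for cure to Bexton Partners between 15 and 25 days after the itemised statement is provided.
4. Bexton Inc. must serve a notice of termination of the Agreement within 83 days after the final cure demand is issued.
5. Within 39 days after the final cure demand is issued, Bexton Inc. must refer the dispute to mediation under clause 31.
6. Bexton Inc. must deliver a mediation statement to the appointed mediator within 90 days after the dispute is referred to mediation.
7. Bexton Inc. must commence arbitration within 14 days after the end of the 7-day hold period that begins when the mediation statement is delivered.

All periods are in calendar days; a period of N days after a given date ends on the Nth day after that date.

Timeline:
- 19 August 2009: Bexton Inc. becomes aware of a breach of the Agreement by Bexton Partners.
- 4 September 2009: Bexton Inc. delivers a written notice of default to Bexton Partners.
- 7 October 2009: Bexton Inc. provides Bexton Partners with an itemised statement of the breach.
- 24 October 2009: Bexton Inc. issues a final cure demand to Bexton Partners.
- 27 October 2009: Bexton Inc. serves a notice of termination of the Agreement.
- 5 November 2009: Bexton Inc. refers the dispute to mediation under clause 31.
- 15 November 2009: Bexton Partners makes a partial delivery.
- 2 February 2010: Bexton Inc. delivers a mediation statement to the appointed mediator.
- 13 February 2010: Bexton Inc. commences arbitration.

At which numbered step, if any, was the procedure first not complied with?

None — every step was satisfied

Step 1: the window is 15–38 days after 19 August 2009 (when the breach is discovered), so 3 September 2009 through 26 September 2009; done 4 September 2009 — within the window.
Step 2: 21 days after 19 September 2009 (end of the 15-day objection period, which began when the default notice is delivered on 4 September 2009) is 10 October 2009; completed 7 October 2009, before the deadline.
Step 3: the window is 15–25 days after 7 October 2009 (when the itemised statement is provided), so 22 October 2009 through 1 November 2009; 24 October 2009 falls inside that range.
Step 4: 83 days after 24 October 2009 (when the final cure demand is issued) is 15 January 2010; completed 27 October 2009, before the deadline.
Step 5: 39 days after 24 October 2009 (when the final cure demand is issued) is 2 December 2009; done 5 November 2009 — timely.
Step 6: 90 days after 5 November 2009 (when the dispute is referred to mediation) is 3 February 2010; 2 February 2010 is within that limit.
Step 7: 14 days after 9 February 2010 (end of the 7-day hold period, which began when the mediation statement is delivered on 2 February 2010) is 23 February 2010; 13 February 2010 is within that limit.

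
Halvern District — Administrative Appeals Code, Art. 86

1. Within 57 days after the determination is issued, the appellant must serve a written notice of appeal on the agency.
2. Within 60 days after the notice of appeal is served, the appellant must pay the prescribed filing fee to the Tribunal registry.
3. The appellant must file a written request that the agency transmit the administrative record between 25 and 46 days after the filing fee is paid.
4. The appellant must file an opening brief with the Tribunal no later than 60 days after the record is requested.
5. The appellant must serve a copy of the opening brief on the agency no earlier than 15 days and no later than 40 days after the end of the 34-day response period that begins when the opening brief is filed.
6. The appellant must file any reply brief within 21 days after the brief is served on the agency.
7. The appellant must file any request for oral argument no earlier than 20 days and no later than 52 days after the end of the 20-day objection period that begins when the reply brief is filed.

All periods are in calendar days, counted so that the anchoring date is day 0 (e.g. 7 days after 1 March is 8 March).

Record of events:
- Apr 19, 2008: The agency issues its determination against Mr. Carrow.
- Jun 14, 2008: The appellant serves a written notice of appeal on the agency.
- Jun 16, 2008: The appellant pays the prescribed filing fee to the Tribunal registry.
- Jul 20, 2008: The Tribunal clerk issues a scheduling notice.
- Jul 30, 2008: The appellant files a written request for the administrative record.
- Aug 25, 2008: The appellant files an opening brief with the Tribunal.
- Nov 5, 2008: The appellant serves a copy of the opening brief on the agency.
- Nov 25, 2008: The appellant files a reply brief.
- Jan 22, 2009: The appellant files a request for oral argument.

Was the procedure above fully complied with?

Yes

Step 1: 57 days after Apr 19, 2008 (when the determination is issued) is Jun 15, 2008; Jun 14, 2008 is within that limit.
Step 2: 60 days after Jun 14, 2008 (when the notice of appeal is served) is Aug 13, 2008; Jun 16, 2008 is within that limit.
Step 3: the window is 25–46 days after Jun 16, 2008 (when the filing fee is paid), so Jul 11, 2008 through Aug 1, 2008; done Jul 30, 2008 — within the window.
Step 4: 60 days after Jul 30, 2008 (when the record is requested) is Sep 28, 2008; completed Aug 25, 2008, before the deadline.
Step 5: the window is 15–40 days after Sep 28, 2008 (end of the 34-day response period, which began when the opening brief is filed on Aug 25, 2008), so Oct 13, 2008 through Nov 7, 2008; Nov 5, 2008 falls inside that range.
Step 6: 21 days after Nov 5, 2008 (when the brief is served on the agency) is Nov 26, 2008; completed Nov 25, 2008, before the deadline.
Step 7: the window is 20–52 days after Dec 15, 2008 (end of the 20-day objection period, which began when the reply brief is filed on Nov 25, 2008), so Jan 4, 2009 through Feb 5, 2009; done Jan 22, 2009, which is between those dates.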